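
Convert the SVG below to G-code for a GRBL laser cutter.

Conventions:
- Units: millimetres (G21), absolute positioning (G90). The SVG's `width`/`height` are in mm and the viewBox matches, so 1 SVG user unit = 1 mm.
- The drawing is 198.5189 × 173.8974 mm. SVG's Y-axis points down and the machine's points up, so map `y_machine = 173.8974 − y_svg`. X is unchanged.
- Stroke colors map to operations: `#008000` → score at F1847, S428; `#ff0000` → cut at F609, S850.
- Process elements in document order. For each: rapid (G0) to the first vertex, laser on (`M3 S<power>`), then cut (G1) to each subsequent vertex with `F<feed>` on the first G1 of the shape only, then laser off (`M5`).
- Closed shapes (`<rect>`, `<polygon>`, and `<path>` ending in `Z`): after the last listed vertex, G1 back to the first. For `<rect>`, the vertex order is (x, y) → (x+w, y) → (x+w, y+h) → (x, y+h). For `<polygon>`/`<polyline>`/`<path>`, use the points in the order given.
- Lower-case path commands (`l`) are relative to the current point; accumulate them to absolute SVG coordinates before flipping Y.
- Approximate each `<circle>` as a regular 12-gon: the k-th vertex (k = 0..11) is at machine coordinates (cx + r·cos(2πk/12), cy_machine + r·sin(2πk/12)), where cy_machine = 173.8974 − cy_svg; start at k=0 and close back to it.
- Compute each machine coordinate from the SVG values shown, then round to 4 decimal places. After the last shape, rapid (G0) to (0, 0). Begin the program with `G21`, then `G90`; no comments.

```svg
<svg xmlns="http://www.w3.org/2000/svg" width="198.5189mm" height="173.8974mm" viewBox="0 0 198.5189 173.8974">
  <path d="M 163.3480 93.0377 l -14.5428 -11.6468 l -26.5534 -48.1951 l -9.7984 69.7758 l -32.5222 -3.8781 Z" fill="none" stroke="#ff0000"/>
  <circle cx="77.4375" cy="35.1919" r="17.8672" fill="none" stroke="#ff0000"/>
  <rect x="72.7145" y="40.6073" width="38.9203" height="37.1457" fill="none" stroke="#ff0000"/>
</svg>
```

viewBox `0 0 198.5189 173.8974` with mm width/height → 1 unit = 1 mm. Flip: y_m = 173.8974 − y_svg.

**Shape 1** — `<path>` closed polygon, stroke `#ff0000` → cut (S850, F609). Machine vertices: (163.3480,80.8597) → (148.8052,92.5065) → (122.2518,140.7016) → (112.4534,70.9258) → (79.9312,74.8039) → (163.3480,80.8597). Closed: final G1 returns to the first vertex.

**Shape 2** — `<circle>` circle, stroke `#ff0000` → cut (S850, F609). Machine vertices: (95.3047,138.7055) → (92.9109,147.6391) → (86.3711,154.1789) → (77.4375,156.5727) → (68.5039,154.1789) → (61.9641,147.6391) → (59.5703,138.7055) → (61.9641,129.7719) → (68.5039,123.2321) → (77.4375,120.8383) → (86.3711,123.2321) → (92.9109,129.7719) → (95.3047,138.7055). Closed: final G1 returns to the first vertex.

**Shape 3** — `<rect>` rectangle, stroke `#ff0000` → cut (S850, F609). Machine vertices: (72.7145,133.2901) → (111.6348,133.2901) → (111.6348,96.1444) → (72.7145,96.1444) → (72.7145,133.2901). Closed: final G1 returns to the first vertex.

G21
G90
G0 X163.3480 Y80.8597
M3 S850
G1 X148.8052 Y92.5065 F609
G1 X122.2518 Y140.7016
G1 X112.4534 Y70.9258
G1 X79.9312 Y74.8039
G1 X163.3480 Y80.8597
M5
G0 X95.3047 Y138.7055
M3 S850
G1 X92.9109 Y147.6391 F609
G1 X86.3711 Y154.1789
G1 X77.4375 Y156.5727
G1 X68.5039 Y154.1789
G1 X61.9641 Y147.6391
G1 X59.5703 Y138.7055
G1 X61.9641 Y129.7719
G1 X68.5039 Y123.2321
G1 X77.4375 Y120.8383
G1 X86.3711 Y123.2321
G1 X92.9109 Y129.7719
G1 X95.3047 Y138.7055
M5
G0 X72.7145 Y133.2901
M3 S850
G1 X111.6348 Y133.2901 F609
G1 X111.6348 Y96.1444
G1 X72.7145 Y96.1444
G1 X72.7145 Y133.2901
M5
G0 X0.0000 Y0.0000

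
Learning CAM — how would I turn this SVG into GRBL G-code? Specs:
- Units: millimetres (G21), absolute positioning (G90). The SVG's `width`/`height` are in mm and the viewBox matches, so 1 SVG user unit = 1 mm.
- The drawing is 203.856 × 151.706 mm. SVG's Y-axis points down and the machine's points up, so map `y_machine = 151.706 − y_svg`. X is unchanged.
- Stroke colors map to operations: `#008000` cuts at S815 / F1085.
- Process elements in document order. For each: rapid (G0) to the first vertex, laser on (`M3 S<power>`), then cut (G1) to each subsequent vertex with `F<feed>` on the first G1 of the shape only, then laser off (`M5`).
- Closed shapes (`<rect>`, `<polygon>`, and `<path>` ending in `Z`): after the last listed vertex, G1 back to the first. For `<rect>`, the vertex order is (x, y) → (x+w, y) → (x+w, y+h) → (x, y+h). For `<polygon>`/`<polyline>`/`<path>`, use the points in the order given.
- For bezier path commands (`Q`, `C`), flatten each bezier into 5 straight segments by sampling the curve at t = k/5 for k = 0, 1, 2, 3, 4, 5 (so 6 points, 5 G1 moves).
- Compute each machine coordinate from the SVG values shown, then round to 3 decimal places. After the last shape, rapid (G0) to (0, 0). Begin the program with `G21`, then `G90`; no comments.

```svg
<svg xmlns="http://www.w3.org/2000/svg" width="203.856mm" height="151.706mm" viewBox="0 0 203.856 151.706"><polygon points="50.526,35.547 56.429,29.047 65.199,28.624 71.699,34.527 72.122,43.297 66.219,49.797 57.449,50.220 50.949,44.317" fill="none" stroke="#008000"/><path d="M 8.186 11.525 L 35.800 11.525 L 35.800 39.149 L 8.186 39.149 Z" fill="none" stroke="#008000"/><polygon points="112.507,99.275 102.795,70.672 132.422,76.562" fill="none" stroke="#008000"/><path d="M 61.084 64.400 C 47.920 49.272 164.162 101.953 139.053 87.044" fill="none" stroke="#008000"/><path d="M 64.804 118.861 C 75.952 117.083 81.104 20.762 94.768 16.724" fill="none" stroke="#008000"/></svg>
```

1 u = 1 mm; y_m = 151.706 − y.

[1] `<polygon>` regular polygon, #008000→cut S815 F1085: (50.526,116.159) → (56.429,122.659) → (65.199,123.082) → (71.699,117.179) → (72.122,108.409) → (66.219,101.909) → (57.449,101.486) → (50.949,107.389) → (50.526,116.159) (closed)

[2] `<path>` rectangle, #008000→cut S815 F1085: (8.186,140.181) → (35.800,140.181) → (35.800,112.557) → (8.186,112.557) → (8.186,140.181) (closed)

[3] `<polygon>` regular polygon, #008000→cut S815 F1085: (112.507,52.431) → (102.795,81.034) → (132.422,75.144) → (112.507,52.431) (closed)

[4] `<path>` cubic bezier, #008000→cut S815 F1085: (61.084,87.306) → (66.548,89.329) → (90.074,81.577) → (118.664,70.549) → (139.322,62.744) → (139.053,64.662)

[5] `<path>` cubic bezier, #008000→cut S815 F1085: (64.804,32.845) → (70.889,43.762) → (76.232,68.402) → (81.528,97.797) → (87.475,122.980) → (94.768,134.982)

G21
G90
G0 X50.526 Y116.159
M3 S815
G1 X56.429 Y122.659 F1085
G1 X65.199 Y123.082
G1 X71.699 Y117.179
G1 X72.122 Y108.409
G1 X66.219 Y101.909
G1 X57.449 Y101.486
G1 X50.949 Y107.389
G1 X50.526 Y116.159
M5
G0 X8.186 Y140.181
M3 S815
G1 X35.800 Y140.181 F1085
G1 X35.800 Y112.557
G1 X8.186 Y112.557
G1 X8.186 Y140.181
M5
G0 X112.507 Y52.431
M3 S815
G1 X102.795 Y81.034 F1085
G1 X132.422 Y75.144
G1 X112.507 Y52.431
M5
G0 X61.084 Y87.306
M3 S815
G1 X66.548 Y89.329 F1085
G1 X90.074 Y81.577
G1 X118.664 Y70.549
G1 X139.322 Y62.744
G1 X139.053 Y64.662
M5
G0 X64.804 Y32.845
M3 S815
G1 X70.889 Y43.762 F1085
G1 X76.232 Y68.402
G1 X81.528 Y97.797
G1 X87.475 Y122.980
G1 X94.768 Y134.982
M5
G0 X0.000 Y0.000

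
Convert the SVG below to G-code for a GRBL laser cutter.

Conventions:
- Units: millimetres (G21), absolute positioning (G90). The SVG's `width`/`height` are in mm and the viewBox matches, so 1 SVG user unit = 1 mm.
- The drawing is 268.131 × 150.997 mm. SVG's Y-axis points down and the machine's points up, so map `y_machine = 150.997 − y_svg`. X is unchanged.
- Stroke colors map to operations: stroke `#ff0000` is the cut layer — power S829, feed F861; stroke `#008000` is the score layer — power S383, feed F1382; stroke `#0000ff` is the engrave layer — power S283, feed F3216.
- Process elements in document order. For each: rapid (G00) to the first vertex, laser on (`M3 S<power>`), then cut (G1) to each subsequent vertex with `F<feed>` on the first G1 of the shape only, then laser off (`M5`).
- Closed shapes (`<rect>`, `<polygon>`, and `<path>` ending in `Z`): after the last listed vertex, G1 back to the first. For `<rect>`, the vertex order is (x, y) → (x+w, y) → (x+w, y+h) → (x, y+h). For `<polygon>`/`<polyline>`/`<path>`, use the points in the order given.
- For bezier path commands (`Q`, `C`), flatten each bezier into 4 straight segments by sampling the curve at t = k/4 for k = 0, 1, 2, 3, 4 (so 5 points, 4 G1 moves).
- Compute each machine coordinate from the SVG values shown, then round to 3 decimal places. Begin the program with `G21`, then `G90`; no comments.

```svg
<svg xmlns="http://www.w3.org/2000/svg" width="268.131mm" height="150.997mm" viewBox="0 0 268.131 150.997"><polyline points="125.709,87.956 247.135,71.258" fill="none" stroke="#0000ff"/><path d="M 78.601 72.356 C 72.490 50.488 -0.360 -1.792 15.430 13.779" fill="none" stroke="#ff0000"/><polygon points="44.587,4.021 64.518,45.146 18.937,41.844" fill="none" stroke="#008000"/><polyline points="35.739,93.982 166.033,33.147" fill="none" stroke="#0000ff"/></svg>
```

G21
G90
G00 X125.709 Y63.041
M3 S283
G1 X247.135 Y79.739 F3216
M5
G00 X78.601 Y78.641
M3 S829
G1 X63.932 Y99.209 F861
G1 X38.803 Y121.969
G1 X17.780 Y137.710
G1 X15.430 Y137.218
M5
G00 X44.587 Y146.976
M3 S383
G1 X64.518 Y105.851 F1382
G1 X18.937 Y109.153
G1 X44.587 Y146.976
M5
G00 X35.739 Y57.015
M3 S283
G1 X166.033 Y117.850 F3216
M5

1 u = 1 mm; y_m = 150.997 − y.

[1] `<polyline>` line segment, #0000ff→engrave S283 F3216: (125.709,63.041) → (247.135,79.739)

[2] `<path>` cubic bezier, #ff0000→cut S829 F861: (78.601,78.641) → (63.932,99.209) → (38.803,121.969) → (17.780,137.710) → (15.430,137.218)

[3] `<polygon>` regular polygon, #008000→score S383 F1382: (44.587,146.976) → (64.518,105.851) → (18.937,109.153) → (44.587,146.976) (closed)

[4] `<polyline>` line segment, #0000ff→engrave S283 F3216: (35.739,57.015) → (166.033,117.850)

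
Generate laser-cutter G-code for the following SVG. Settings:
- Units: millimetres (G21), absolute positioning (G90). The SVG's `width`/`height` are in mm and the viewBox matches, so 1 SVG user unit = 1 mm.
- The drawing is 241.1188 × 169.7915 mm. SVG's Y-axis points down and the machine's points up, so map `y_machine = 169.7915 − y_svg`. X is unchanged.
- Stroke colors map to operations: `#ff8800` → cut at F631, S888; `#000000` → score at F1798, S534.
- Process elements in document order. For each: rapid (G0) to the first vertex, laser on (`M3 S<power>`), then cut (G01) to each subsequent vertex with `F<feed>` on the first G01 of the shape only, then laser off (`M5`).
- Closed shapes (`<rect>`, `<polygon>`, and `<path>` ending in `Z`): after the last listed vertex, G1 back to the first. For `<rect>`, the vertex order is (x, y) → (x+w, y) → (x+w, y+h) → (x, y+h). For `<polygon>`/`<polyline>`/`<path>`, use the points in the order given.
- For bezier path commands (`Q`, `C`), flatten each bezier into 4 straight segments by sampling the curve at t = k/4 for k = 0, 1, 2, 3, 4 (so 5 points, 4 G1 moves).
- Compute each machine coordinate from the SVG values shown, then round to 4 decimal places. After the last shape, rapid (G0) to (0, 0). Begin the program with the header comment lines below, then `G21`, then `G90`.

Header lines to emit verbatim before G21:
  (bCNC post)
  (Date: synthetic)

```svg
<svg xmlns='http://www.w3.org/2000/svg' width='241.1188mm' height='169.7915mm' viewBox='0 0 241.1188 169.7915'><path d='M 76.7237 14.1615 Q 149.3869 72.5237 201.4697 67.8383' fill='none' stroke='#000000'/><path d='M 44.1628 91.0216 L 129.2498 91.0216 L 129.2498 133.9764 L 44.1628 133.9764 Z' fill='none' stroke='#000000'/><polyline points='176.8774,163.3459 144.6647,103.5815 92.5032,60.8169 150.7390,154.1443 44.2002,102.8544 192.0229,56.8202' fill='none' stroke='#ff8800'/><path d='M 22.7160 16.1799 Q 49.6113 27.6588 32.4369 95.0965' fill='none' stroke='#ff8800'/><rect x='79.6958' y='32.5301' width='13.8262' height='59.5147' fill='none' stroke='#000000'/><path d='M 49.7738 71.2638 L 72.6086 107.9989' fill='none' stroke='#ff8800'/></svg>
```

(bCNC post)
(Date: synthetic)
G21
G90
G0 X76.7237 Y155.6300
M3 S534
G01 X111.7690 Y130.3894 F1798
G01 X144.2418 Y113.0297
G01 X174.1420 Y103.5510
G01 X201.4697 Y101.9532
M5
G0 X44.1628 Y78.7699
M3 S534
G01 X129.2498 Y78.7699 F1798
G01 X129.2498 Y35.8151
G01 X44.1628 Y35.8151
G01 X44.1628 Y78.7699
M5
G0 X176.8774 Y6.4456
M3 S888
G01 X144.6647 Y66.2100 F631
G01 X92.5032 Y108.9746
G01 X150.7390 Y15.6472
G01 X44.2002 Y66.9371
G01 X192.0229 Y112.9713
M5
G0 X22.7160 Y153.6116
M3 S888
G01 X33.4093 Y144.3747 F631
G01 X38.5939 Y128.1430
G01 X38.2697 Y104.9164
G01 X32.4369 Y74.6950
M5
G0 X79.6958 Y137.2614
M3 S534
G01 X93.5220 Y137.2614 F1798
G01 X93.5220 Y77.7467
G01 X79.6958 Y77.7467
G01 X79.6958 Y137.2614
M5
G0 X49.7738 Y98.5277
M3 S888
G01 X72.6086 Y61.7926 F631
M5
G0 X0.0000 Y0.0000

1 u = 1 mm; y_m = 169.7915 − y.

[1] `<path>` quadratic bezier, #000000→score S534 F1798: (76.7237,155.6300) → (111.7690,130.3894) → (144.2418,113.0297) → (174.1420,103.5510) → (201.4697,101.9532)

[2] `<path>` rectangle, #000000→score S534 F1798: (44.1628,78.7699) → (129.2498,78.7699) → (129.2498,35.8151) → (44.1628,35.8151) → (44.1628,78.7699) (closed)

[3] `<polyline>` open polyline, #ff8800→cut S888 F631: (176.8774,6.4456) → (144.6647,66.2100) → (92.5032,108.9746) → (150.7390,15.6472) → (44.2002,66.9371) → (192.0229,112.9713)

[4] `<path>` quadratic bezier, #ff8800→cut S888 F631: (22.7160,153.6116) → (33.4093,144.3747) → (38.5939,128.1430) → (38.2697,104.9164) → (32.4369,74.6950)

[5] `<rect>` rectangle, #000000→score S534 F1798: (79.6958,137.2614) → (93.5220,137.2614) → (93.5220,77.7467) → (79.6958,77.7467) → (79.6958,137.2614) (closed)

[6] `<path>` line segment, #ff8800→cut S888 F631: (49.7738,98.5277) → (72.6086,61.7926)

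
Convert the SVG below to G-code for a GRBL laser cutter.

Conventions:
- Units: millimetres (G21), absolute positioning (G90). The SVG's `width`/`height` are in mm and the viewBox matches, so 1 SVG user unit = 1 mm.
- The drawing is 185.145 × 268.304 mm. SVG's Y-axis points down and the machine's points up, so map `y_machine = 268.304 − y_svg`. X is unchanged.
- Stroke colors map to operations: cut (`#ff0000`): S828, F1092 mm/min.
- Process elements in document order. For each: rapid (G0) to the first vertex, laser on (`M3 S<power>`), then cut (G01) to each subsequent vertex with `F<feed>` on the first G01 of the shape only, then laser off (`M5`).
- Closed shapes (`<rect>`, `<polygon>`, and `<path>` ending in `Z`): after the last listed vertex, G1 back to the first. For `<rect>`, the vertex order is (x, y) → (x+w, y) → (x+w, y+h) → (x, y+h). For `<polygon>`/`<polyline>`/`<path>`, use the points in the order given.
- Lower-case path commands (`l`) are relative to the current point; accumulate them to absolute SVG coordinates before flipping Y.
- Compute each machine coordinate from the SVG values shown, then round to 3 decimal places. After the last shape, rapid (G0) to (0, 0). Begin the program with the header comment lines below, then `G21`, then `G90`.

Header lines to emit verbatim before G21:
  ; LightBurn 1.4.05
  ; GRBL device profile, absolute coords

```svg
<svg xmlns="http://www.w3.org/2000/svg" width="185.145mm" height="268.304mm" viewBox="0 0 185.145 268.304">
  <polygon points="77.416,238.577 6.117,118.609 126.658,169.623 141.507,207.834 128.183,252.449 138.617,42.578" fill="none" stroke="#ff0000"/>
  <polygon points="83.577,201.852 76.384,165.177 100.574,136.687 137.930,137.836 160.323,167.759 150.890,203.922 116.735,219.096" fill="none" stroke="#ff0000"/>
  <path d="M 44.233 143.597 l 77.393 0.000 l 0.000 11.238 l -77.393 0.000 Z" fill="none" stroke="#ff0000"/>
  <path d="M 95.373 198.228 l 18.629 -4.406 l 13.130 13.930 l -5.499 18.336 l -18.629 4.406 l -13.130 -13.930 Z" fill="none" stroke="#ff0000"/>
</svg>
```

viewBox `0 0 185.145 268.304` with mm width/height → 1 unit = 1 mm. Flip: y_m = 268.304 − y_svg.

**Shape 1** — `<polygon>` closed polygon, stroke `#ff0000` → cut (S828, F1092). Machine vertices: (77.416,29.727) → (6.117,149.695) → (126.658,98.681) → (141.507,60.470) → (128.183,15.855) → (138.617,225.726) → (77.416,29.727). Closed: final G1 returns to the first vertex.

**Shape 2** — `<polygon>` regular polygon, stroke `#ff0000` → cut (S828, F1092). Machine vertices: (83.577,66.452) → (76.384,103.127) → (100.574,131.617) → (137.930,130.468) → (160.323,100.545) → (150.890,64.382) → (116.735,49.208) → (83.577,66.452). Closed: final G1 returns to the first vertex.

**Shape 3** — `<path>` rectangle, stroke `#ff0000` → cut (S828, F1092). Machine vertices: (44.233,124.707) → (121.626,124.707) → (121.626,113.469) → (44.233,113.469) → (44.233,124.707). Closed: final G1 returns to the first vertex.

**Shape 4** — `<path>` regular polygon, stroke `#ff0000` → cut (S828, F1092). Machine vertices: (95.373,70.076) → (114.002,74.482) → (127.132,60.552) → (121.633,42.216) → (103.004,37.810) → (89.874,51.740) → (95.373,70.076). Closed: final G1 returns to the first vertex.

; LightBurn 1.4.05
; GRBL device profile, absolute coords
G21
G90
G0 X77.416 Y29.727
M3 S828
G01 X6.117 Y149.695 F1092
G01 X126.658 Y98.681
G01 X141.507 Y60.470
G01 X128.183 Y15.855
G01 X138.617 Y225.726
G01 X77.416 Y29.727
M5
G0 X83.577 Y66.452
M3 S828
G01 X76.384 Y103.127 F1092
G01 X100.574 Y131.617
G01 X137.930 Y130.468
G01 X160.323 Y100.545
G01 X150.890 Y64.382
G01 X116.735 Y49.208
G01 X83.577 Y66.452
M5
G0 X44.233 Y124.707
M3 S828
G01 X121.626 Y124.707 F1092
G01 X121.626 Y113.469
G01 X44.233 Y113.469
G01 X44.233 Y124.707
M5
G0 X95.373 Y70.076
M3 S828
G01 X114.002 Y74.482 F1092
G01 X127.132 Y60.552
G01 X121.633 Y42.216
G01 X103.004 Y37.810
G01 X89.874 Y51.740
G01 X95.373 Y70.076
M5
G0 X0.000 Y0.000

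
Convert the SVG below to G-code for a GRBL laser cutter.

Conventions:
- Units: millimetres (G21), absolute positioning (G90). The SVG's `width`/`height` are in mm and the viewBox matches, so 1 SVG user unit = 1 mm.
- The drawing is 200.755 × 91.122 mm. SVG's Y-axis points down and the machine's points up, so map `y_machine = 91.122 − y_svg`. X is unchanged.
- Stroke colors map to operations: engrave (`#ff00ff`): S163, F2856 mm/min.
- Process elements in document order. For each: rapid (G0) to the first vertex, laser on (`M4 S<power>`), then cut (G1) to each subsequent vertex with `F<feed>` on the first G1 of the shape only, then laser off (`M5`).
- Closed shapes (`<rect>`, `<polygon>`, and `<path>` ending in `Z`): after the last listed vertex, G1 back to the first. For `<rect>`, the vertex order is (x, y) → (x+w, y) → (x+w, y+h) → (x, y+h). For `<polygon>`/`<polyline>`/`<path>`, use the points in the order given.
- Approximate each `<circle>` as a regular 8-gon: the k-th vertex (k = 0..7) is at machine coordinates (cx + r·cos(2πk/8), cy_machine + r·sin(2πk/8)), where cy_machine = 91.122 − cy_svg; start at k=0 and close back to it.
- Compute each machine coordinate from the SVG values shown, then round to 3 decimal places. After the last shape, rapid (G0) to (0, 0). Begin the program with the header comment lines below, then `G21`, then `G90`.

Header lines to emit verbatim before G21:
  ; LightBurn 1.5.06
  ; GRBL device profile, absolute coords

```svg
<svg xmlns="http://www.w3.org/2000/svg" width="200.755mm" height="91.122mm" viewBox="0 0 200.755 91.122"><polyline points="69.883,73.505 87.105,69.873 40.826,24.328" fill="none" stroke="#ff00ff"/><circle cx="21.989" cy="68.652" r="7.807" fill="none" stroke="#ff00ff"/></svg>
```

; LightBurn 1.5.06
; GRBL device profile, absolute coords
G21
G90
G0 X69.883 Y17.617
M4 S163
G1 X87.105 Y21.249 F2856
G1 X40.826 Y66.794
M5
G0 X29.796 Y22.470
M4 S163
G1 X27.509 Y27.990 F2856
G1 X21.989 Y30.277
G1 X16.469 Y27.990
G1 X14.182 Y22.470
G1 X16.469 Y16.950
G1 X21.989 Y14.663
G1 X27.509 Y16.950
G1 X29.796 Y22.470
M5
G0 X0.000 Y0.000

viewBox `0 0 200.755 91.122` with mm width/height → 1 unit = 1 mm. Flip: y_m = 91.122 − y_svg.

**Shape 1** — `<polyline>` open polyline, stroke `#ff00ff` → engrave (S163, F2856). Machine vertices: (69.883,17.617) → (87.105,21.249) → (40.826,66.794). Open path.

**Shape 2** — `<circle>` circle, stroke `#ff00ff` → engrave (S163, F2856). Machine vertices: (29.796,22.470) → (27.509,27.990) → (21.989,30.277) → (16.469,27.990) → (14.182,22.470) → (16.469,16.950) → (21.989,14.663) → (27.509,16.950) → (29.796,22.470). Closed: final G1 returns to the first vertex.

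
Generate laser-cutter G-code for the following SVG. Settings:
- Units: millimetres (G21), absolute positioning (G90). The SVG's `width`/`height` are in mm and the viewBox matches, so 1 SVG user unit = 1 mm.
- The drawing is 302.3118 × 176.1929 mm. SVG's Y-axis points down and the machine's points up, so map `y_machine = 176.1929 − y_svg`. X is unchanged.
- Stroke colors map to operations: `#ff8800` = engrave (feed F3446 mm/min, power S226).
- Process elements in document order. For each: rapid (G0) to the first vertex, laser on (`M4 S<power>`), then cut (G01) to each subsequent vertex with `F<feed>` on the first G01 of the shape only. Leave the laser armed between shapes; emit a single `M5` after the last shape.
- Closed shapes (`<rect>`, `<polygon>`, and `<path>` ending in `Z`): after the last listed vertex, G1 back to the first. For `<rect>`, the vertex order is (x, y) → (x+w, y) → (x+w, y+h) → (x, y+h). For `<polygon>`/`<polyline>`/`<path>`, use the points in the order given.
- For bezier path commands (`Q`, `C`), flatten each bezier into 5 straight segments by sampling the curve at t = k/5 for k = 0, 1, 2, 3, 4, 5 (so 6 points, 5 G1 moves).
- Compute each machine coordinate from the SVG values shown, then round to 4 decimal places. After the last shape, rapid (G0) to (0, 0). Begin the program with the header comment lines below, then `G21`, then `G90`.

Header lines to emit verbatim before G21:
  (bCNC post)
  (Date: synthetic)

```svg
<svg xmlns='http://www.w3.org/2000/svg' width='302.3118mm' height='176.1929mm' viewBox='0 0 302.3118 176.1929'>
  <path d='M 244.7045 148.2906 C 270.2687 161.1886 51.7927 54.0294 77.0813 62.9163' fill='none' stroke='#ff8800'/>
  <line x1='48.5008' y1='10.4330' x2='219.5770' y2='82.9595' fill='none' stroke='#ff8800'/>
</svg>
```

(bCNC post)
(Date: synthetic)
G21
G90
G0 X244.7045 Y27.9023
M4 S226
G01 X234.6606 Y32.6815 F3446
G01 X189.4618 Y54.9415
G01 X132.5225 Y83.3494
G01 X87.2575 Y106.5720
G01 X77.0813 Y113.2766
G0 X48.5008 Y165.7599
M4 S226
G01 X219.5770 Y93.2334 F3446
M5
G0 X0.0000 Y0.0000

Since the viewBox matches the mm dimensions, user units are millimetres directly. The only transform is the Y-flip y_m = 176.1929 − y_svg.

Shape 1 is a cubic bezier drawn with `<path>`. Its stroke #ff8800 means engrave at S226, F3446. After flipping Y the toolpath is (244.7045,27.9023) → (234.6606,32.6815) → (189.4618,54.9415) → (132.5225,83.3494) → (87.2575,106.5720) → (77.0813,113.2766).

Shape 2 is a line segment drawn with `<line>`. Its stroke #ff8800 means engrave at S226, F3446. After flipping Y the toolpath is (48.5008,165.7599) → (219.5770,93.2334).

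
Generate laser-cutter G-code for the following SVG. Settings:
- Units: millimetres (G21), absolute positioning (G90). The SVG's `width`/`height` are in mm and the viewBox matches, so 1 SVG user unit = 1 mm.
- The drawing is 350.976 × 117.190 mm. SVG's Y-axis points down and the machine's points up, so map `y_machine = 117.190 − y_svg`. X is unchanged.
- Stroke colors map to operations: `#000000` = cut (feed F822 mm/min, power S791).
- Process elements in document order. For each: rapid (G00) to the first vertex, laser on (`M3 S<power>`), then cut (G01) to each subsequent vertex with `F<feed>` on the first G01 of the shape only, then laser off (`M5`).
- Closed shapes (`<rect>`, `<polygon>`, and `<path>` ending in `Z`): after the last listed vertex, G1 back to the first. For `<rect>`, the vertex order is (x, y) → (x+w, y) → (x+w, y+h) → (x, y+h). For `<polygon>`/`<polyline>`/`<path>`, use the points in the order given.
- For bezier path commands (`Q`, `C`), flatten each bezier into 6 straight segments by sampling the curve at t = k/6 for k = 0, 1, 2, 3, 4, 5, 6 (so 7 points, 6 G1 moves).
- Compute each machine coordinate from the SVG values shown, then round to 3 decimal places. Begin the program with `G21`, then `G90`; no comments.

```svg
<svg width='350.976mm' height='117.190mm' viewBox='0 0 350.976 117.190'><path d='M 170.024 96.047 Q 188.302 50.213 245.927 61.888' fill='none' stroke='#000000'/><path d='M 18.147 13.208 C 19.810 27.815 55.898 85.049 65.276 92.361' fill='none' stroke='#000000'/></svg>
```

G21
G90
G00 X170.024 Y21.143
M3 S791
G01 X177.210 Y34.824 F822
G01 X186.581 Y45.309
G01 X198.139 Y52.600
G01 X211.882 Y56.695
G01 X227.812 Y57.596
G01 X245.927 Y55.302
M5
G00 X18.147 Y103.982
M3 S791
G01 X21.564 Y93.555 F822
G01 X29.021 Y78.594
G01 X38.818 Y61.670
G01 X49.259 Y45.354
G01 X58.644 Y32.217
G01 X65.276 Y24.829
M5

Since the viewBox matches the mm dimensions, user units are millimetres directly. The only transform is the Y-flip y_m = 117.190 − y_svg.

Shape 1 is a quadratic bezier drawn with `<path>`. Its stroke #000000 means cut at S791, F822. After flipping Y the toolpath is (170.024,21.143) → (177.210,34.824) → (186.581,45.309) → (198.139,52.600) → (211.882,56.695) → (227.812,57.596) → (245.927,55.302).

Shape 2 is a cubic bezier drawn with `<path>`. Its stroke #000000 means cut at S791, F822. After flipping Y the toolpath is (18.147,103.982) → (21.564,93.555) → (29.021,78.594) → (38.818,61.670) → (49.259,45.354) → (58.644,32.217) → (65.276,24.829).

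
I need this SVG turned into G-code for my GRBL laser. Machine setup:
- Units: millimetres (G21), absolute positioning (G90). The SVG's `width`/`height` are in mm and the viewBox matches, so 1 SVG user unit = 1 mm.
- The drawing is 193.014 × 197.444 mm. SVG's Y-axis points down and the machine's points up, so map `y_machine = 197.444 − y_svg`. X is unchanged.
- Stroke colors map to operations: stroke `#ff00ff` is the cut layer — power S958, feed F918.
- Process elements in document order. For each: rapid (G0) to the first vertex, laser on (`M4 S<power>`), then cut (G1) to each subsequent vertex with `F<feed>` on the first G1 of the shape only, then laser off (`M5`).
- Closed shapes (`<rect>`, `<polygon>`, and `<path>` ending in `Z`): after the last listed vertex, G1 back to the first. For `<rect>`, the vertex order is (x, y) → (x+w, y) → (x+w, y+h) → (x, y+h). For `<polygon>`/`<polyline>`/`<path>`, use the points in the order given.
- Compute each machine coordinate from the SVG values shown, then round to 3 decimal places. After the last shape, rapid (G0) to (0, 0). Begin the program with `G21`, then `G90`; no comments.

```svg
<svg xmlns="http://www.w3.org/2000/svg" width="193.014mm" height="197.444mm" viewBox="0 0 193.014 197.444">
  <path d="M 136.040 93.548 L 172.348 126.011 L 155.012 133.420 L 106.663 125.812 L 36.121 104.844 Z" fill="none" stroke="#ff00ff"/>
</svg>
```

G21
G90
G0 X136.040 Y103.896
M4 S958
G1 X172.348 Y71.433 F918
G1 X155.012 Y64.024
G1 X106.663 Y71.632
G1 X36.121 Y92.600
G1 X136.040 Y103.896
M5
G0 X0.000 Y0.000

viewBox `0 0 193.014 197.444` with mm width/height → 1 unit = 1 mm. Flip: y_m = 197.444 − y_svg.

**Shape 1** — `<path>` closed polygon, stroke `#ff00ff` → cut (S958, F918). Machine vertices: (136.040,103.896) → (172.348,71.433) → (155.012,64.024) → (106.663,71.632) → (36.121,92.600) → (136.040,103.896). Closed: final G1 returns to the first vertex.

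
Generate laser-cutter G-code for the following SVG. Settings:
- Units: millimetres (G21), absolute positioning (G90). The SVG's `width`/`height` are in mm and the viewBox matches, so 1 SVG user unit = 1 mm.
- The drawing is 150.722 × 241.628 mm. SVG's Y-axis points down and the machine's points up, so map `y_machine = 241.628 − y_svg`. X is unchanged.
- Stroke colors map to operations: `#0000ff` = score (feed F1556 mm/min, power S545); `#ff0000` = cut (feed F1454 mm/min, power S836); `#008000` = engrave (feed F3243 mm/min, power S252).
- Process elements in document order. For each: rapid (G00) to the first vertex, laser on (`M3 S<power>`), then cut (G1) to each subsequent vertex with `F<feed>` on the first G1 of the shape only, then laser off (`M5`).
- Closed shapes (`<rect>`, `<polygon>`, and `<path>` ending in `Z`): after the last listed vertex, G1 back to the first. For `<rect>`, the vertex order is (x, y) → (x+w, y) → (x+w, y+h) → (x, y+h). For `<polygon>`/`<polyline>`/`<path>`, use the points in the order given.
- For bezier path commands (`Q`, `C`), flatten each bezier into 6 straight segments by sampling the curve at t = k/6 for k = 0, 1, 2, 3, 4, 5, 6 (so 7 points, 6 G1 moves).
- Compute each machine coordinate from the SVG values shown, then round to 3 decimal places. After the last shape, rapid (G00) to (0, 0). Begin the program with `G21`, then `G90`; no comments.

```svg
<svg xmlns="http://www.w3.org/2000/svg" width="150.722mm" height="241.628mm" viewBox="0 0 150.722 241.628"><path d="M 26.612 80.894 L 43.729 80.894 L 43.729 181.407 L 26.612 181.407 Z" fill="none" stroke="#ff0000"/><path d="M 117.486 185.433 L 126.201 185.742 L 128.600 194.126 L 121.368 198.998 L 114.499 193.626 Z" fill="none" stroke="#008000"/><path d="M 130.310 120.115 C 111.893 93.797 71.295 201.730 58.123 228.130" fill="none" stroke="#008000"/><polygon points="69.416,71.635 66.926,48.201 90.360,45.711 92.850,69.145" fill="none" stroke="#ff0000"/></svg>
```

1 u = 1 mm; y_m = 241.628 − y.

[1] `<path>` rectangle, #ff0000→cut S836 F1454: (26.612,160.734) → (43.729,160.734) → (43.729,60.221) → (26.612,60.221) → (26.612,160.734) (closed)

[2] `<path>` regular polygon, #008000→engrave S252 F3243: (117.486,56.195) → (126.201,55.886) → (128.600,47.502) → (121.368,42.630) → (114.499,48.002) → (117.486,56.195) (closed)

[3] `<path>` cubic bezier, #008000→engrave S252 F3243: (130.310,121.513) → (119.483,124.483) → (106.337,111.073) → (92.250,87.275) → (78.600,59.084) → (66.765,32.493) → (58.123,13.498)

[4] `<polygon>` regular polygon, #ff0000→cut S836 F1454: (69.416,169.993) → (66.926,193.427) → (90.360,195.917) → (92.850,172.483) → (69.416,169.993) (closed)

G21
G90
G00 X26.612 Y160.734
M3 S836
G1 X43.729 Y160.734 F1454
G1 X43.729 Y60.221
G1 X26.612 Y60.221
G1 X26.612 Y160.734
M5
G00 X117.486 Y56.195
M3 S252
G1 X126.201 Y55.886 F3243
G1 X128.600 Y47.502
G1 X121.368 Y42.630
G1 X114.499 Y48.002
G1 X117.486 Y56.195
M5
G00 X130.310 Y121.513
M3 S252
G1 X119.483 Y124.483 F3243
G1 X106.337 Y111.073
G1 X92.250 Y87.275
G1 X78.600 Y59.084
G1 X66.765 Y32.493
G1 X58.123 Y13.498
M5
G00 X69.416 Y169.993
M3 S836
G1 X66.926 Y193.427 F1454
G1 X90.360 Y195.917
G1 X92.850 Y172.483
G1 X69.416 Y169.993
M5
G00 X0.000 Y0.000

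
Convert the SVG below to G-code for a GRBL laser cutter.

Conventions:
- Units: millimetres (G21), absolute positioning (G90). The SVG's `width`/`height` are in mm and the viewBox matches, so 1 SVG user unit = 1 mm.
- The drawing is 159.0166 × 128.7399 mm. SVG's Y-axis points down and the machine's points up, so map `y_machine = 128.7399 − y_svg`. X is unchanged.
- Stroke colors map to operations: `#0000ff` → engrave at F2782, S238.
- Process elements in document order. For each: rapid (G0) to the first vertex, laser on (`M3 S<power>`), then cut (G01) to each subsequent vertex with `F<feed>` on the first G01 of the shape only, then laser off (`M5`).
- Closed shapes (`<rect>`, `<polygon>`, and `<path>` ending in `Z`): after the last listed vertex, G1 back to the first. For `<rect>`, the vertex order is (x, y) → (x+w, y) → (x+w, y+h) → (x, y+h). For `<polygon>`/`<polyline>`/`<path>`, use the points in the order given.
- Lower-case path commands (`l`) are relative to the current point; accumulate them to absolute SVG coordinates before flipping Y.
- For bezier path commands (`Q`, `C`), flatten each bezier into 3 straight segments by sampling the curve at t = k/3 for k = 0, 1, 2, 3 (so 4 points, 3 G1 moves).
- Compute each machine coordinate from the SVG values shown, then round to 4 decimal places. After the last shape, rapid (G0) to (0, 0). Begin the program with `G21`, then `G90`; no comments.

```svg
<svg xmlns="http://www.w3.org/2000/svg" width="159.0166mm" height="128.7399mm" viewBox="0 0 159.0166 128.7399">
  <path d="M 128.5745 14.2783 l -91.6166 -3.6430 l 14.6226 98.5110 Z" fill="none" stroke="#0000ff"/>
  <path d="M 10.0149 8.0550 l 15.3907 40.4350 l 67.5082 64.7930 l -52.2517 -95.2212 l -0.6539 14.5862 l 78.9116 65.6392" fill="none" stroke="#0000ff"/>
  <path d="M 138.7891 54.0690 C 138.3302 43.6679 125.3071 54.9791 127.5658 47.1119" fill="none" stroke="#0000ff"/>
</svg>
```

Since the viewBox matches the mm dimensions, user units are millimetres directly. The only transform is the Y-flip y_m = 128.7399 − y_svg.

Shape 1 is a closed polygon drawn with `<path>`. Its stroke #0000ff means engrave at S238, F2782. After flipping Y the toolpath is (128.5745,114.4616) → (36.9579,118.1046) → (51.5805,19.5936) → (128.5745,114.4616), returning to the start.

Shape 2 is a open polyline drawn with `<path>`. Its stroke #0000ff means engrave at S238, F2782. After flipping Y the toolpath is (10.0149,120.6849) → (25.4056,80.2499) → (92.9138,15.4569) → (40.6621,110.6781) → (40.0082,96.0919) → (118.9198,30.4527).

Shape 3 is a cubic bezier drawn with `<path>`. Its stroke #0000ff means engrave at S238, F2782. After flipping Y the toolpath is (138.7891,74.6709) → (135.1735,79.3490) → (129.3697,78.6391) → (127.5658,81.6280).

G21
G90
G0 X128.5745 Y114.4616
M3 S238
G01 X36.9579 Y118.1046 F2782
G01 X51.5805 Y19.5936
G01 X128.5745 Y114.4616
M5
G0 X10.0149 Y120.6849
M3 S238
G01 X25.4056 Y80.2499 F2782
G01 X92.9138 Y15.4569
G01 X40.6621 Y110.6781
G01 X40.0082 Y96.0919
G01 X118.9198 Y30.4527
M5
G0 X138.7891 Y74.6709
M3 S238
G01 X135.1735 Y79.3490 F2782
G01 X129.3697 Y78.6391
G01 X127.5658 Y81.6280
M5
G0 X0.0000 Y0.0000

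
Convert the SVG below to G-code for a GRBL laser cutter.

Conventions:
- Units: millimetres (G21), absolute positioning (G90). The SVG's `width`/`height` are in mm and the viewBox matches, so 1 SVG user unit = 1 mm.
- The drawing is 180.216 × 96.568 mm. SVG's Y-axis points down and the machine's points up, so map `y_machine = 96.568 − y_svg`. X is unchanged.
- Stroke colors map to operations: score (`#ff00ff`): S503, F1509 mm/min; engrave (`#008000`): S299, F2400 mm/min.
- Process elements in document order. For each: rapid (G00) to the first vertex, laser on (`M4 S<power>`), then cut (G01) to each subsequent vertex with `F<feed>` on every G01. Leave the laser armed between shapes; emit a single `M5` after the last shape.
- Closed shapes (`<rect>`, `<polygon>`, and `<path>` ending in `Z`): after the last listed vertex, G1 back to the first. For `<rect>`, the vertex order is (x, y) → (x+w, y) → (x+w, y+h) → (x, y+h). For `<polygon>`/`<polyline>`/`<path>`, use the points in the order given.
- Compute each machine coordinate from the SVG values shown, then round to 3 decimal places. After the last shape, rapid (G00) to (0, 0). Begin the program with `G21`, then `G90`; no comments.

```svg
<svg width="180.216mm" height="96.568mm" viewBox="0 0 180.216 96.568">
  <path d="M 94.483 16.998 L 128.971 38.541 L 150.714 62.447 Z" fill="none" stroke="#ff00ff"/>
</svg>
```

1 u = 1 mm; y_m = 96.568 − y.

[1] `<path>` closed polygon, #ff00ff→score S503 F1509: (94.483,79.570) → (128.971,58.027) → (150.714,34.121) → (94.483,79.570) (closed)

G21
G90
G00 X94.483 Y79.570
M4 S503
G01 X128.971 Y58.027 F1509
G01 X150.714 Y34.121 F1509
G01 X94.483 Y79.570 F1509
M5
G00 X0.000 Y0.000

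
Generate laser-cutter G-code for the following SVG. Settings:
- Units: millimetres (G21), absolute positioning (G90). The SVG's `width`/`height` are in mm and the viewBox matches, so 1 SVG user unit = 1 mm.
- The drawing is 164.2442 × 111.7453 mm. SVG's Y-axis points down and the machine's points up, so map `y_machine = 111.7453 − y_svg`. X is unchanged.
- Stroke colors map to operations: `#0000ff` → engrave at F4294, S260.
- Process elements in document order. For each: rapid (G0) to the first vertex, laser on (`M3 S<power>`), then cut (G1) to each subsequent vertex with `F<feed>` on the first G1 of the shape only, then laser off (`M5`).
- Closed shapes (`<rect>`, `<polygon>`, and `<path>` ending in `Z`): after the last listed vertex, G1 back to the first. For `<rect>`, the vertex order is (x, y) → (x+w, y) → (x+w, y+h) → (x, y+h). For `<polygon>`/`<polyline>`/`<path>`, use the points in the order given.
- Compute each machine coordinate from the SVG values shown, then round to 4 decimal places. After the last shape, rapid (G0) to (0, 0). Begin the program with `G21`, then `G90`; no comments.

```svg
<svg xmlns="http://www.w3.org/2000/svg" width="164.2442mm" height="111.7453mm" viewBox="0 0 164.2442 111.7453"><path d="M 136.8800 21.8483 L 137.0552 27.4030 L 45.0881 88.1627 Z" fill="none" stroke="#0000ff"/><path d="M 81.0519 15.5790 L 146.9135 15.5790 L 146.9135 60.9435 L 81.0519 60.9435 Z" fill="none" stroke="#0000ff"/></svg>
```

G21
G90
G0 X136.8800 Y89.8970
M3 S260
G1 X137.0552 Y84.3423 F4294
G1 X45.0881 Y23.5826
G1 X136.8800 Y89.8970
M5
G0 X81.0519 Y96.1663
M3 S260
G1 X146.9135 Y96.1663 F4294
G1 X146.9135 Y50.8018
G1 X81.0519 Y50.8018
G1 X81.0519 Y96.1663
M5
G0 X0.0000 Y0.0000

1 u = 1 mm; y_m = 111.7453 − y.

[1] `<path>` closed polygon, #0000ff→engrave S260 F4294: (136.8800,89.8970) → (137.0552,84.3423) → (45.0881,23.5826) → (136.8800,89.8970) (closed)

[2] `<path>` rectangle, #0000ff→engrave S260 F4294: (81.0519,96.1663) → (146.9135,96.1663) → (146.9135,50.8018) → (81.0519,50.8018) → (81.0519,96.1663) (closed)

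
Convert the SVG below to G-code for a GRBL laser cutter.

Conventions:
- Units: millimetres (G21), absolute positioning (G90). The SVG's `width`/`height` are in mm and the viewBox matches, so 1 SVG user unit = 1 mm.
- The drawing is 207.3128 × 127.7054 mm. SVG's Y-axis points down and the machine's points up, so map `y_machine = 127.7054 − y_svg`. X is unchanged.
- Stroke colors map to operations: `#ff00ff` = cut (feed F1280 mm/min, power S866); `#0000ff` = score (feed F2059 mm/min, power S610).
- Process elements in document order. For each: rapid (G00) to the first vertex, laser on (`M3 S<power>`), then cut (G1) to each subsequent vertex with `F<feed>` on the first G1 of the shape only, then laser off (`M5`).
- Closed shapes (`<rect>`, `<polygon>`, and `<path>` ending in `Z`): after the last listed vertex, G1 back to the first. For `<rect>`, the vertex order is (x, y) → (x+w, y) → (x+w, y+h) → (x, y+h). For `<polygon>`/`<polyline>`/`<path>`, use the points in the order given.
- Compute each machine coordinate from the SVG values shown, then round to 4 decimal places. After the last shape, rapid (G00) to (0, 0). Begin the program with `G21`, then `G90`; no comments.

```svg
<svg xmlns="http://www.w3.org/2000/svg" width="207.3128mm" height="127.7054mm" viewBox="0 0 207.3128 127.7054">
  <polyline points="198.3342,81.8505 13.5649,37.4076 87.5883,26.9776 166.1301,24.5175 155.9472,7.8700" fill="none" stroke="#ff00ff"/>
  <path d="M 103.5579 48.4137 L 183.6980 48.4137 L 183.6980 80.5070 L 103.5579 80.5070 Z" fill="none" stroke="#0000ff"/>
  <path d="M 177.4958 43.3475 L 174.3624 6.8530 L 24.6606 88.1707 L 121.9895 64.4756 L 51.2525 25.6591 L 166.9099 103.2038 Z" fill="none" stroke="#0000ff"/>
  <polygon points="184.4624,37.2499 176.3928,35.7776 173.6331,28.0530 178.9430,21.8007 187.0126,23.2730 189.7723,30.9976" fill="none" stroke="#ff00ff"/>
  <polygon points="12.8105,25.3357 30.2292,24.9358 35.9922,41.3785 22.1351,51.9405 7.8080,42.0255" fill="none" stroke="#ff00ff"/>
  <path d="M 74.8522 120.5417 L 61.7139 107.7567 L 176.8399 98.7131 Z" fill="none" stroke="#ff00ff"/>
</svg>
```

G21
G90
G00 X198.3342 Y45.8549
M3 S866
G1 X13.5649 Y90.2978 F1280
G1 X87.5883 Y100.7278
G1 X166.1301 Y103.1879
G1 X155.9472 Y119.8354
M5
G00 X103.5579 Y79.2917
M3 S610
G1 X183.6980 Y79.2917 F2059
G1 X183.6980 Y47.1984
G1 X103.5579 Y47.1984
G1 X103.5579 Y79.2917
M5
G00 X177.4958 Y84.3579
M3 S610
G1 X174.3624 Y120.8524 F2059
G1 X24.6606 Y39.5347
G1 X121.9895 Y63.2298
G1 X51.2525 Y102.0463
G1 X166.9099 Y24.5016
G1 X177.4958 Y84.3579
M5
G00 X184.4624 Y90.4555
M3 S866
G1 X176.3928 Y91.9278 F1280
G1 X173.6331 Y99.6524
G1 X178.9430 Y105.9047
G1 X187.0126 Y104.4324
G1 X189.7723 Y96.7078
G1 X184.4624 Y90.4555
M5
G00 X12.8105 Y102.3697
M3 S866
G1 X30.2292 Y102.7696 F1280
G1 X35.9922 Y86.3269
G1 X22.1351 Y75.7649
G1 X7.8080 Y85.6799
G1 X12.8105 Y102.3697
M5
G00 X74.8522 Y7.1637
M3 S866
G1 X61.7139 Y19.9487 F1280
G1 X176.8399 Y28.9923
G1 X74.8522 Y7.1637
M5
G00 X0.0000 Y0.0000

viewBox `0 0 207.3128 127.7054` with mm width/height → 1 unit = 1 mm. Flip: y_m = 127.7054 − y_svg.

**Shape 1** — `<polyline>` open polyline, stroke `#ff00ff` → cut (S866, F1280). Machine vertices: (198.3342,45.8549) → (13.5649,90.2978) → (87.5883,100.7278) → (166.1301,103.1879) → (155.9472,119.8354). Open path.

**Shape 2** — `<path>` rectangle, stroke `#0000ff` → score (S610, F2059). Machine vertices: (103.5579,79.2917) → (183.6980,79.2917) → (183.6980,47.1984) → (103.5579,47.1984) → (103.5579,79.2917). Closed: final G1 returns to the first vertex.

**Shape 3** — `<path>` closed polygon, stroke `#0000ff` → score (S610, F2059). Machine vertices: (177.4958,84.3579) → (174.3624,120.8524) → (24.6606,39.5347) → (121.9895,63.2298) → (51.2525,102.0463) → (166.9099,24.5016) → (177.4958,84.3579). Closed: final G1 returns to the first vertex.

**Shape 4** — `<polygon>` regular polygon, stroke `#ff00ff` → cut (S866, F1280). Machine vertices: (184.4624,90.4555) → (176.3928,91.9278) → (173.6331,99.6524) → (178.9430,105.9047) → (187.0126,104.4324) → (189.7723,96.7078) → (184.4624,90.4555). Closed: final G1 returns to the first vertex.

**Shape 5** — `<polygon>` regular polygon, stroke `#ff00ff` → cut (S866, F1280). Machine vertices: (12.8105,102.3697) → (30.2292,102.7696) → (35.9922,86.3269) → (22.1351,75.7649) → (7.8080,85.6799) → (12.8105,102.3697). Closed: final G1 returns to the first vertex.

**Shape 6** — `<path>` closed polygon, stroke `#ff00ff` → cut (S866, F1280). Machine vertices: (74.8522,7.1637) → (61.7139,19.9487) → (176.8399,28.9923) → (74.8522,7.1637). Closed: final G1 returns to the first vertex.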